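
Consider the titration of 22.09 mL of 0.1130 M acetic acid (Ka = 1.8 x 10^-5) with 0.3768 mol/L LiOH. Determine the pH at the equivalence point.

n(CH3COOH) = 0.1130 x 0.02209 = 0.002496 mol; V(LiOH) at equivalence = 0.002496/0.3768 = 0.006625 L.
At equivalence all the acid is converted to CH3COO-; total volume = 0.02209 + 0.006625 = 0.02871 L, so [CH3COO-] = 0.002496/0.02871 = 0.08693 M.
Kb = Kw/Ka = 1.0e-14 / 1.8 x 10^-5 = 5.56e-10.
[OH^-] = sqrt(Kb x [CH3COO-]) = sqrt(5.56e-10 x 0.08693) = 6.95e-6 M.
pOH = 5.16, so pH = 14.00 - 5.16 = 8.84.

8.84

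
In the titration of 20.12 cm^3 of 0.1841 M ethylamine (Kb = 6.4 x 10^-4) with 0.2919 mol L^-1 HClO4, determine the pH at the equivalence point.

n(C2H5NH2) = 0.1841 x 0.02012 = 0.003704 mol; V(HClO4) at equivalence = 0.003704/0.2919 = 0.01269 L.
At equivalence the base is fully converted to C2H5NH3+; total volume = 0.03281 L, so [C2H5NH3+] = 0.003704/0.03281 = 0.1129 M.
Ka(C2H5NH3+) = Kw/Kb = 1.0e-14 / 6.4 x 10^-4 = 1.56e-11.
[H^+] = sqrt(Ka x [C2H5NH3+]) = sqrt(1.56e-11 x 0.1129) = 1.33e-6 M.
pH = -log(1.33e-6) = 5.88.

5.88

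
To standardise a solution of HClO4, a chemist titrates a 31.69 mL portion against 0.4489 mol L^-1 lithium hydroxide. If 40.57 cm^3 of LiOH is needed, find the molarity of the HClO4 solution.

0.575 M

n(LiOH) delivered = 0.4489 x 0.04057 = 0.01821 mol.
For a 1:1 reaction, n(HClO4) = 0.01821 mol.
[HClO4] = 0.01821 mol / 0.03169 L = 0.575 M.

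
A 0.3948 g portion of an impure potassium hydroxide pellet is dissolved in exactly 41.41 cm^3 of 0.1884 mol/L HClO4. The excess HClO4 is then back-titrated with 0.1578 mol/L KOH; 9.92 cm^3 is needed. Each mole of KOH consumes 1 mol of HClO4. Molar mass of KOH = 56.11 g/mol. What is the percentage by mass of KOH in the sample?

88.6%

Total n(HClO4) added = 0.1884 x 0.04141 = 0.007802 mol.
n(KOH) used = 0.1578 x 0.009920 = 0.001565 mol, which equals the excess n(HClO4).
So n(HClO4) consumed by the sample = 0.007802 - 0.001565 = 0.006236 mol.
n(KOH) = 0.006236 / 1 = 0.006236 mol.
mass KOH = 0.006236 x 56.11 = 0.3499 g, so %KOH = 0.3499/0.3948 x 100 = 88.6%.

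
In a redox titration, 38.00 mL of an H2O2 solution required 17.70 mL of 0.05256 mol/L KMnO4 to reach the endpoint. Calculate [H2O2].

n(KMnO4) = 0.05256 x 0.01770 = 0.0009303 mol.
From the balanced equation, 2 mol KMnO4 reacts with 5 mol H2O2, so n(H2O2) = 0.0009303 x 5/2 = 0.002326 mol.
[H2O2] = 0.002326 / 0.03800 L = 0.0612 M.

0.0612 M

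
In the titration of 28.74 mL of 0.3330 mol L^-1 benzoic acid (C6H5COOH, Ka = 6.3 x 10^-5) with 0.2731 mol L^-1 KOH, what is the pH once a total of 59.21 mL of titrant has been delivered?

12.88

n(acid) = 0.3330 x 0.02874 = 0.009570 mol; n(KOH) added = 0.2731 x 0.05921 = 0.01617 mol.
Base is in excess by 0.01617 - 0.009570 = 0.006600 mol in a total volume of 0.08795 L.
[OH^-] = 0.006600/0.08795 = 0.07504 M, so pOH = 1.12 and pH = 14.00 - 1.12 = 12.88.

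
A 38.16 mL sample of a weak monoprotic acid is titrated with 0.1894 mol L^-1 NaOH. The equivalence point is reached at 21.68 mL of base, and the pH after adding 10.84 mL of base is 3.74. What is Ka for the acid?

10.84 mL is half of the equivalence volume, so this is the half-equivalence point where [HA] = [A^-].
At half-equivalence pH = pKa, so pKa = 3.74.
Ka = 10^(-3.74) = 1.8 x 10^-4.

1.8 x 10^-4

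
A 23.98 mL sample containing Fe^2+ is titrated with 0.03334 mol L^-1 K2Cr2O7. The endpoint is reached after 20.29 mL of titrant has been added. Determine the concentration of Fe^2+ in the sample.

0.169 M

n(K2Cr2O7) = 0.03334 x 0.02029 = 0.0006765 mol.
From the balanced equation, 1 mol K2Cr2O7 reacts with 6 mol Fe^2+, so n(Fe^2+) = 0.0006765 x 6/1 = 0.004059 mol.
[Fe^2+] = 0.004059 / 0.02398 L = 0.169 M.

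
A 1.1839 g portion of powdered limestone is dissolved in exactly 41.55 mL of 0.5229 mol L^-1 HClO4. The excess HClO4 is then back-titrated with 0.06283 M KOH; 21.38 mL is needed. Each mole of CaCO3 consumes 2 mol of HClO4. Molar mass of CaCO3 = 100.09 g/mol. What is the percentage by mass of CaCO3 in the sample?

Total n(HClO4) added = 0.5229 x 0.04155 = 0.02173 mol.
n(KOH) used = 0.06283 x 0.02138 = 0.001343 mol, which equals the excess n(HClO4).
So n(HClO4) consumed by the sample = 0.02173 - 0.001343 = 0.02038 mol.
n(CaCO3) = 0.02038 / 2 = 0.01019 mol.
mass CaCO3 = 0.01019 x 100.09 = 1.020 g, so %CaCO3 = 1.020/1.1839 x 100 = 86.2%.

86.2%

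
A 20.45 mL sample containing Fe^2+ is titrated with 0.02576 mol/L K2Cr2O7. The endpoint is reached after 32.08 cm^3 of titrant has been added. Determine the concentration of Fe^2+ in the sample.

n(K2Cr2O7) = 0.02576 x 0.03208 = 0.0008264 mol.
From the balanced equation, 1 mol K2Cr2O7 reacts with 6 mol Fe^2+, so n(Fe^2+) = 0.0008264 x 6/1 = 0.004958 mol.
[Fe^2+] = 0.004958 / 0.02045 L = 0.242 M.

0.242 M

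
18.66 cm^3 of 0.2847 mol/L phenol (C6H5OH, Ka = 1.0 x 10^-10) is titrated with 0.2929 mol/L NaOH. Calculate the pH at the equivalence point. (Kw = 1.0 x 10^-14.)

11.58

n(C6H5OH) = 0.2847 x 0.01866 = 0.005313 mol; V(NaOH) at equivalence = 0.005313/0.2929 = 0.01814 L.
At equivalence all the acid is converted to C6H5O-; total volume = 0.01866 + 0.01814 = 0.03680 L, so [C6H5O-] = 0.005313/0.03680 = 0.1444 M.
Kb = Kw/Ka = 1.0e-14 / 1.0 x 10^-10 = 0.000100.
[OH^-] = sqrt(Kb x [C6H5O-]) = sqrt(0.000100 x 0.1444) = 0.00380 M.
pOH = 2.42, so pH = 14.00 - 2.42 = 11.58.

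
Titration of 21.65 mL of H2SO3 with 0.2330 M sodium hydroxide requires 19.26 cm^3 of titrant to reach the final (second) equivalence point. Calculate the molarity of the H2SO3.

n(NaOH) = 0.2330 x 0.01926 = 0.004488 mol.
At the final (second) equivalence point, 2 mol OH^- react per mol H2SO3, so n(H2SO3) = 0.004488 / 2 = 0.002244 mol.
[H2SO3] = 0.002244 / 0.02165 L = 0.104 M.

0.104 M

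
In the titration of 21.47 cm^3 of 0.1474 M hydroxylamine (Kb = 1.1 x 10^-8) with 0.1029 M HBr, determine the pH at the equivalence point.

n(NH2OH) = 0.1474 x 0.02147 = 0.003165 mol; V(HBr) at equivalence = 0.003165/0.1029 = 0.03075 L.
At equivalence the base is fully converted to NH3OH+; total volume = 0.05222 L, so [NH3OH+] = 0.003165/0.05222 = 0.06060 M.
Ka(NH3OH+) = Kw/Kb = 1.0e-14 / 1.1 x 10^-8 = 9.09e-7.
[H^+] = sqrt(Ka x [NH3OH+]) = sqrt(9.09e-7 x 0.06060) = 0.000235 M.
pH = -log(0.000235) = 3.63.

3.63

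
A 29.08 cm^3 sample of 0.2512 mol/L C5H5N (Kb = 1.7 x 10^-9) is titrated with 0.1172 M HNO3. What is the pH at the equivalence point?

n(C5H5N) = 0.2512 x 0.02908 = 0.007305 mol; V(HNO3) at equivalence = 0.007305/0.1172 = 0.06233 L.
At equivalence the base is fully converted to C5H5NH+; total volume = 0.09141 L, so [C5H5NH+] = 0.007305/0.09141 = 0.07991 M.
Ka(C5H5NH+) = Kw/Kb = 1.0e-14 / 1.7 x 10^-9 = 5.88e-6.
[H^+] = sqrt(Ka x [C5H5NH+]) = sqrt(5.88e-6 x 0.07991) = 0.000686 M.
pH = -log(0.000686) = 3.16.

3.16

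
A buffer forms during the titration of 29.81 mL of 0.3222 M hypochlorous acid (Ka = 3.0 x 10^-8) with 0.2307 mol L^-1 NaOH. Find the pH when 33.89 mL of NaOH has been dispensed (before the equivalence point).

8.16

Initial n(HClO) = 0.3222 x 0.02981 = 0.009605 mol.
n(NaOH) added = 0.2307 x 0.03389 = 0.007818 mol, converting that many moles of HClO to ClO-.
Remaining n(HClO) = 0.001786 mol; n(ClO-) = 0.007818 mol.
By Henderson-Hasselbalch, pH = pKa + log([A^-]/[HA]) = 7.52 + log(0.007818/0.001786) = 7.52 + (+0.64) = 8.16.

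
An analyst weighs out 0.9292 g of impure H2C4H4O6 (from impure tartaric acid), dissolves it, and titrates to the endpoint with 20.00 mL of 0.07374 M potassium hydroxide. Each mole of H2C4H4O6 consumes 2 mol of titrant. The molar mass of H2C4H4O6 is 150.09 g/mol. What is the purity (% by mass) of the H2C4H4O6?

11.9%

n(KOH) = 0.07374 x 0.02000 = 0.001475 mol.
n(H2C4H4O6) = 0.001475 / 2 = 0.0007374 mol.
mass of H2C4H4O6 = 0.0007374 x 150.09 = 0.1107 g.
% purity = 0.1107 / 0.9292 x 100 = 11.9%.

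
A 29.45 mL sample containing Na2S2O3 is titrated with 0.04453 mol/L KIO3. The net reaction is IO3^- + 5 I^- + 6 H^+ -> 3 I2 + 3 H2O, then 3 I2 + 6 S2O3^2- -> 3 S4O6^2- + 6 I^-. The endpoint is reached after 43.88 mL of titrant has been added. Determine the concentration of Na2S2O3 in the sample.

0.398 M

n(KIO3) = 0.04453 x 0.04388 = 0.001954 mol.
From the balanced equation, 1 mol KIO3 reacts with 6 mol Na2S2O3, so n(Na2S2O3) = 0.001954 x 6/1 = 0.01172 mol.
[Na2S2O3] = 0.01172 / 0.02945 L = 0.398 M.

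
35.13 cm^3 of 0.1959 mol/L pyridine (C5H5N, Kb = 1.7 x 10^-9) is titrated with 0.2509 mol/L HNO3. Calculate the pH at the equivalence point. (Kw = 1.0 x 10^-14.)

n(C5H5N) = 0.1959 x 0.03513 = 0.006882 mol; V(HNO3) at equivalence = 0.006882/0.2509 = 0.02743 L.
At equivalence the base is fully converted to C5H5NH+; total volume = 0.06256 L, so [C5H5NH+] = 0.006882/0.06256 = 0.1100 M.
Ka(C5H5NH+) = Kw/Kb = 1.0e-14 / 1.7 x 10^-9 = 5.88e-6.
[H^+] = sqrt(Ka x [C5H5NH+]) = sqrt(5.88e-6 x 0.1100) = 0.000804 M.
pH = -log(0.000804) = 3.09.

3.09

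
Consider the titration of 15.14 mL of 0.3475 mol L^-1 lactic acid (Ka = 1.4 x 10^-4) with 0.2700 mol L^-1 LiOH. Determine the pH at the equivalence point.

8.52

n(HC3H5O3) = 0.3475 x 0.01514 = 0.005261 mol; V(LiOH) at equivalence = 0.005261/0.2700 = 0.01949 L.
At equivalence all the acid is converted to C3H5O3-; total volume = 0.01514 + 0.01949 = 0.03463 L, so [C3H5O3-] = 0.005261/0.03463 = 0.1519 M.
Kb = Kw/Ka = 1.0e-14 / 1.4 x 10^-4 = 7.14e-11.
[OH^-] = sqrt(Kb x [C3H5O3-]) = sqrt(7.14e-11 x 0.1519) = 3.29e-6 M.
pOH = 5.48, so pH = 14.00 - 5.48 = 8.52.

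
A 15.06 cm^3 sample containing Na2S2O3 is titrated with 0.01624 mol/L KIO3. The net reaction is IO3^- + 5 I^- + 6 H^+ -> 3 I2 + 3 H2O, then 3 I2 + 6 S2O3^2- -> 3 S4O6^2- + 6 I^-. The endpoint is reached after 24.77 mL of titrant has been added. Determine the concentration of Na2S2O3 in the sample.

0.160 M

n(KIO3) = 0.01624 x 0.02477 = 0.0004023 mol.
From the balanced equation, 1 mol KIO3 reacts with 6 mol Na2S2O3, so n(Na2S2O3) = 0.0004023 x 6/1 = 0.002414 mol.
[Na2S2O3] = 0.002414 / 0.01506 L = 0.160 M.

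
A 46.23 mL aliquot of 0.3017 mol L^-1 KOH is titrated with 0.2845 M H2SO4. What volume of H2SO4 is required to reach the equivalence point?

24.5 mL

n(KOH) = 0.3017 mol/L x 0.04623 L = 0.01395 mol.
The neutralisation is 2 KOH : 1 H2SO4, so n(H2SO4) = 0.01395 x 1/2 = 0.006974 mol.
V(H2SO4) = 0.006974 / 0.2845 = 0.02451 L = 24.5 mL.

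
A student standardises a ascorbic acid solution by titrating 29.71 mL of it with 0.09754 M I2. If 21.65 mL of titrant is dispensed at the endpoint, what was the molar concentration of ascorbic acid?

n(I2) = 0.09754 x 0.02165 = 0.002112 mol.
From the balanced equation, 1 mol I2 reacts with 1 mol ascorbic acid, so n(ascorbic acid) = 0.002112 x 1/1 = 0.002112 mol.
[ascorbic acid] = 0.002112 / 0.02971 L = 0.0711 M.

0.0711 M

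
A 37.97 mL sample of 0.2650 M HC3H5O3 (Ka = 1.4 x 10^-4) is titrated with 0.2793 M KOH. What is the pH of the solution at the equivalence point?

n(HC3H5O3) = 0.2650 x 0.03797 = 0.01006 mol; V(KOH) at equivalence = 0.01006/0.2793 = 0.03603 L.
At equivalence all the acid is converted to C3H5O3-; total volume = 0.03797 + 0.03603 = 0.07400 L, so [C3H5O3-] = 0.01006/0.07400 = 0.1360 M.
Kb = Kw/Ka = 1.0e-14 / 1.4 x 10^-4 = 7.14e-11.
[OH^-] = sqrt(Kb x [C3H5O3-]) = sqrt(7.14e-11 x 0.1360) = 3.12e-6 M.
pOH = 5.51, so pH = 14.00 - 5.51 = 8.49.

8.49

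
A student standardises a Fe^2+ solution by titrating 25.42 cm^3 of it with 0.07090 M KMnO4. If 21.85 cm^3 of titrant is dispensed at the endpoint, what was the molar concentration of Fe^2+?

0.305 M

n(KMnO4) = 0.07090 x 0.02185 = 0.001549 mol.
From the balanced equation, 1 mol KMnO4 reacts with 5 mol Fe^2+, so n(Fe^2+) = 0.001549 x 5/1 = 0.007746 mol.
[Fe^2+] = 0.007746 / 0.02542 L = 0.305 M.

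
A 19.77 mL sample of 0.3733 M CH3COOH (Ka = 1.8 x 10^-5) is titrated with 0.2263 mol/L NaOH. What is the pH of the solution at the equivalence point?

n(CH3COOH) = 0.3733 x 0.01977 = 0.007380 mol; V(NaOH) at equivalence = 0.007380/0.2263 = 0.03261 L.
At equivalence all the acid is converted to CH3COO-; total volume = 0.01977 + 0.03261 = 0.05238 L, so [CH3COO-] = 0.007380/0.05238 = 0.1409 M.
Kb = Kw/Ka = 1.0e-14 / 1.8 x 10^-5 = 5.56e-10.
[OH^-] = sqrt(Kb x [CH3COO-]) = sqrt(5.56e-10 x 0.1409) = 8.85e-6 M.
pOH = 5.05, so pH = 14.00 - 5.05 = 8.95.

8.95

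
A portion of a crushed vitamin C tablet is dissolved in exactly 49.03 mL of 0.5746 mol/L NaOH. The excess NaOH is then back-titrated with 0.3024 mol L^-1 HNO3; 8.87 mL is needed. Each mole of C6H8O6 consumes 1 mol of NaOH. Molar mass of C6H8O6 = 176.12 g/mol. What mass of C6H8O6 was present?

4.49 g

Total n(NaOH) added = 0.5746 x 0.04903 = 0.02817 mol.
n(HNO3) used = 0.3024 x 0.008870 = 0.002682 mol, which equals the excess n(NaOH).
So n(NaOH) consumed by the sample = 0.02817 - 0.002682 = 0.02549 mol.
n(C6H8O6) = 0.02549 / 1 = 0.02549 mol.
mass = 0.02549 mol x 176.12 g/mol = 4.49 g.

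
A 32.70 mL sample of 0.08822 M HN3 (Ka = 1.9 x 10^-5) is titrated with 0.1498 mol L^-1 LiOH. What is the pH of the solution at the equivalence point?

n(HN3) = 0.08822 x 0.03270 = 0.002885 mol; V(LiOH) at equivalence = 0.002885/0.1498 = 0.01926 L.
At equivalence all the acid is converted to N3-; total volume = 0.03270 + 0.01926 = 0.05196 L, so [N3-] = 0.002885/0.05196 = 0.05552 M.
Kb = Kw/Ka = 1.0e-14 / 1.9 x 10^-5 = 5.26e-10.
[OH^-] = sqrt(Kb x [N3-]) = sqrt(5.26e-10 x 0.05552) = 5.41e-6 M.
pOH = 5.27, so pH = 14.00 - 5.27 = 8.73.

8.73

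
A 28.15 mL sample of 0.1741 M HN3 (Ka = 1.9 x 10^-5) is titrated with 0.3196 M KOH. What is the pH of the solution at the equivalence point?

n(HN3) = 0.1741 x 0.02815 = 0.004901 mol; V(KOH) at equivalence = 0.004901/0.3196 = 0.01533 L.
At equivalence all the acid is converted to N3-; total volume = 0.02815 + 0.01533 = 0.04348 L, so [N3-] = 0.004901/0.04348 = 0.1127 M.
Kb = Kw/Ka = 1.0e-14 / 1.9 x 10^-5 = 5.26e-10.
[OH^-] = sqrt(Kb x [N3-]) = sqrt(5.26e-10 x 0.1127) = 7.70e-6 M.
pOH = 5.11, so pH = 14.00 - 5.11 = 8.89.

8.89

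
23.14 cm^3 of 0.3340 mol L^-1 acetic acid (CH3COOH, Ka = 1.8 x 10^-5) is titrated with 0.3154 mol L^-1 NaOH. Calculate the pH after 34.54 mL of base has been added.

n(acid) = 0.3340 x 0.02314 = 0.007729 mol; n(NaOH) added = 0.3154 x 0.03454 = 0.01089 mol.
Base is in excess by 0.01089 - 0.007729 = 0.003165 mol in a total volume of 0.05768 L.
[OH^-] = 0.003165/0.05768 = 0.05487 M, so pOH = 1.26 and pH = 14.00 - 1.26 = 12.74.

12.74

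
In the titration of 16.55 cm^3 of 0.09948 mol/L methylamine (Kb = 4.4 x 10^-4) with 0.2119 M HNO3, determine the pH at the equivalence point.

5.91

n(CH3NH2) = 0.09948 x 0.01655 = 0.001646 mol; V(HNO3) at equivalence = 0.001646/0.2119 = 0.007770 L.
At equivalence the base is fully converted to CH3NH3+; total volume = 0.02432 L, so [CH3NH3+] = 0.001646/0.02432 = 0.06770 M.
Ka(CH3NH3+) = Kw/Kb = 1.0e-14 / 4.4 x 10^-4 = 2.27e-11.
[H^+] = sqrt(Ka x [CH3NH3+]) = sqrt(2.27e-11 x 0.06770) = 1.24e-6 M.
pH = -log(1.24e-6) = 5.91.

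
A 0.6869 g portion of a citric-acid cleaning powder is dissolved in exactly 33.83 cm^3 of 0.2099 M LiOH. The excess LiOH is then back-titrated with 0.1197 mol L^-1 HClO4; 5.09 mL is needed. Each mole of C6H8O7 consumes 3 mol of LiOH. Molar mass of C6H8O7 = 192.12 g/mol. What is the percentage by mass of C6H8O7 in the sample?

60.5%

Total n(LiOH) added = 0.2099 x 0.03383 = 0.007101 mol.
n(HClO4) used = 0.1197 x 0.005090 = 0.0006093 mol, which equals the excess n(LiOH).
So n(LiOH) consumed by the sample = 0.007101 - 0.0006093 = 0.006492 mol.
n(C6H8O7) = 0.006492 / 3 = 0.002164 mol.
mass C6H8O7 = 0.002164 x 192.12 = 0.4157 g, so %C6H8O7 = 0.4157/0.6869 x 100 = 60.5%.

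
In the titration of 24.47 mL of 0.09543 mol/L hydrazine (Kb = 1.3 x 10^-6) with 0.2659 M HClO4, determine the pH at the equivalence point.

4.63

n(N2H4) = 0.09543 x 0.02447 = 0.002335 mol; V(HClO4) at equivalence = 0.002335/0.2659 = 0.008782 L.
At equivalence the base is fully converted to N2H5+; total volume = 0.03325 L, so [N2H5+] = 0.002335/0.03325 = 0.07023 M.
Ka(N2H5+) = Kw/Kb = 1.0e-14 / 1.3 x 10^-6 = 7.69e-9.
[H^+] = sqrt(Ka x [N2H5+]) = sqrt(7.69e-9 x 0.07023) = 2.32e-5 M.
pH = -log(2.32e-5) = 4.63.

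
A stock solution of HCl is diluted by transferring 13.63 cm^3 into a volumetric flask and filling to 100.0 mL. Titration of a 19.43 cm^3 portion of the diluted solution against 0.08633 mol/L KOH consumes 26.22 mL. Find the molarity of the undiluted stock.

0.855 M

n(KOH) = 0.08633 x 0.02622 = 0.002264 mol.
n(HCl) in the aliquot = 0.002264 mol.
[diluted HCl] = 0.002264 / 0.01943 = 0.1165 M.
Dilution factor = 100.0/13.63 = 7.337, so [stock] = 0.1165 x 7.337 = 0.855 M.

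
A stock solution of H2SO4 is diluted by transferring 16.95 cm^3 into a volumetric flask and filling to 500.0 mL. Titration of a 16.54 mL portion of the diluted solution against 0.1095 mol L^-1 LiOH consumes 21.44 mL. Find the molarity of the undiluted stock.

2.09 M

n(LiOH) = 0.1095 x 0.02144 = 0.002348 mol.
n(H2SO4) in the aliquot = 0.002348 x 1/2 = 0.001174 mol.
[diluted H2SO4] = 0.001174 / 0.01654 = 0.07097 M.
Dilution factor = 500.0/16.95 = 29.50, so [stock] = 0.07097 x 29.50 = 2.09 M.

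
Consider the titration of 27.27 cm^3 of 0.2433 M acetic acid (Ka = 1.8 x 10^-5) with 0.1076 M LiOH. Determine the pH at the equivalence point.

8.81

n(CH3COOH) = 0.2433 x 0.02727 = 0.006635 mol; V(LiOH) at equivalence = 0.006635/0.1076 = 0.06166 L.
At equivalence all the acid is converted to CH3COO-; total volume = 0.02727 + 0.06166 = 0.08893 L, so [CH3COO-] = 0.006635/0.08893 = 0.07461 M.
Kb = Kw/Ka = 1.0e-14 / 1.8 x 10^-5 = 5.56e-10.
[OH^-] = sqrt(Kb x [CH3COO-]) = sqrt(5.56e-10 x 0.07461) = 6.44e-6 M.
pOH = 5.19, so pH = 14.00 - 5.19 = 8.81.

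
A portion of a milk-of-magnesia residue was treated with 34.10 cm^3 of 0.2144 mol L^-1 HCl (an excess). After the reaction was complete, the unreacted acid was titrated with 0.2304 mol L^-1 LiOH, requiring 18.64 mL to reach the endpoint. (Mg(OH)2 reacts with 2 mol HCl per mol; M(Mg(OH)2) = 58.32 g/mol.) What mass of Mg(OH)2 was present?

0.0880 g

Total n(HCl) added = 0.2144 x 0.03410 = 0.007311 mol.
n(LiOH) used = 0.2304 x 0.01864 = 0.004295 mol, which equals the excess n(HCl).
So n(HCl) consumed by the sample = 0.007311 - 0.004295 = 0.003016 mol.
n(Mg(OH)2) = 0.003016 / 2 = 0.001508 mol.
mass = 0.001508 mol x 58.32 g/mol = 0.0880 g.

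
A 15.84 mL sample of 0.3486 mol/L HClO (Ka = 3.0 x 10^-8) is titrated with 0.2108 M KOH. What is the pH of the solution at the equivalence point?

n(HClO) = 0.3486 x 0.01584 = 0.005522 mol; V(KOH) at equivalence = 0.005522/0.2108 = 0.02619 L.
At equivalence all the acid is converted to ClO-; total volume = 0.01584 + 0.02619 = 0.04203 L, so [ClO-] = 0.005522/0.04203 = 0.1314 M.
Kb = Kw/Ka = 1.0e-14 / 3.0 x 10^-8 = 3.33e-7.
[OH^-] = sqrt(Kb x [ClO-]) = sqrt(3.33e-7 x 0.1314) = 0.000209 M.
pOH = 3.68, so pH = 14.00 - 3.68 = 10.32.

10.32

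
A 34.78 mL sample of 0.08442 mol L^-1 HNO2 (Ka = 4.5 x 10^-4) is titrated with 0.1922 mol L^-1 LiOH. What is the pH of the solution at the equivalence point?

n(HNO2) = 0.08442 x 0.03478 = 0.002936 mol; V(LiOH) at equivalence = 0.002936/0.1922 = 0.01528 L.
At equivalence all the acid is converted to NO2-; total volume = 0.03478 + 0.01528 = 0.05006 L, so [NO2-] = 0.002936/0.05006 = 0.05866 M.
Kb = Kw/Ka = 1.0e-14 / 4.5 x 10^-4 = 2.22e-11.
[OH^-] = sqrt(Kb x [NO2-]) = sqrt(2.22e-11 x 0.05866) = 1.14e-6 M.
pOH = 5.94, so pH = 14.00 - 5.94 = 8.06.

8.06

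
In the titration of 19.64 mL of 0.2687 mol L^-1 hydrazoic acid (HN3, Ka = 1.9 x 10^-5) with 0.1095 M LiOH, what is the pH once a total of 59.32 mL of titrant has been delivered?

12.19

n(acid) = 0.2687 x 0.01964 = 0.005277 mol; n(LiOH) added = 0.1095 x 0.05932 = 0.006496 mol.
Base is in excess by 0.006496 - 0.005277 = 0.001218 mol in a total volume of 0.07896 L.
[OH^-] = 0.001218/0.07896 = 0.01543 M, so pOH = 1.81 and pH = 14.00 - 1.81 = 12.19.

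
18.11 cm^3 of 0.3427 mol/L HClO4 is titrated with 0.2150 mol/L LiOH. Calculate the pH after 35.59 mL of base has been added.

12.43

n(acid) = 0.3427 x 0.01811 = 0.006206 mol; n(LiOH) added = 0.2150 x 0.03559 = 0.007652 mol.
Base is in excess by 0.007652 - 0.006206 = 0.001446 mol in a total volume of 0.05370 L.
[OH^-] = 0.001446/0.05370 = 0.02692 M, so pOH = 1.57 and pH = 14.00 - 1.57 = 12.43.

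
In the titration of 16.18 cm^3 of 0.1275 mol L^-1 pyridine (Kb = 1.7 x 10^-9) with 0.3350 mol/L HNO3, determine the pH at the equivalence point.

n(C5H5N) = 0.1275 x 0.01618 = 0.002063 mol; V(HNO3) at equivalence = 0.002063/0.3350 = 0.006158 L.
At equivalence the base is fully converted to C5H5NH+; total volume = 0.02234 L, so [C5H5NH+] = 0.002063/0.02234 = 0.09235 M.
Ka(C5H5NH+) = Kw/Kb = 1.0e-14 / 1.7 x 10^-9 = 5.88e-6.
[H^+] = sqrt(Ka x [C5H5NH+]) = sqrt(5.88e-6 x 0.09235) = 0.000737 M.
pH = -log(0.000737) = 3.13.

3.13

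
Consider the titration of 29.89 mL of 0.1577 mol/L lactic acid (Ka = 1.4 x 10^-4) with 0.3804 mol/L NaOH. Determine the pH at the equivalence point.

n(HC3H5O3) = 0.1577 x 0.02989 = 0.004714 mol; V(NaOH) at equivalence = 0.004714/0.3804 = 0.01239 L.
At equivalence all the acid is converted to C3H5O3-; total volume = 0.02989 + 0.01239 = 0.04228 L, so [C3H5O3-] = 0.004714/0.04228 = 0.1115 M.
Kb = Kw/Ka = 1.0e-14 / 1.4 x 10^-4 = 7.14e-11.
[OH^-] = sqrt(Kb x [C3H5O3-]) = sqrt(7.14e-11 x 0.1115) = 2.82e-6 M.
pOH = 5.55, so pH = 14.00 - 5.55 = 8.45.

8.45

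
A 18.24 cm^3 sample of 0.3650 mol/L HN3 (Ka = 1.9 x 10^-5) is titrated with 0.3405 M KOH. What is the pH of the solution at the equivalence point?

8.98

n(HN3) = 0.3650 x 0.01824 = 0.006658 mol; V(KOH) at equivalence = 0.006658/0.3405 = 0.01955 L.
At equivalence all the acid is converted to N3-; total volume = 0.01824 + 0.01955 = 0.03779 L, so [N3-] = 0.006658/0.03779 = 0.1762 M.
Kb = Kw/Ka = 1.0e-14 / 1.9 x 10^-5 = 5.26e-10.
[OH^-] = sqrt(Kb x [N3-]) = sqrt(5.26e-10 x 0.1762) = 9.63e-6 M.
pOH = 5.02, so pH = 14.00 - 5.02 = 8.98.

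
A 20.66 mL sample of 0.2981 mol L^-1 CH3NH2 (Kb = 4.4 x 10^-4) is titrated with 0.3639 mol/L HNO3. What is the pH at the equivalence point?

n(CH3NH2) = 0.2981 x 0.02066 = 0.006159 mol; V(HNO3) at equivalence = 0.006159/0.3639 = 0.01692 L.
At equivalence the base is fully converted to CH3NH3+; total volume = 0.03758 L, so [CH3NH3+] = 0.006159/0.03758 = 0.1639 M.
Ka(CH3NH3+) = Kw/Kb = 1.0e-14 / 4.4 x 10^-4 = 2.27e-11.
[H^+] = sqrt(Ka x [CH3NH3+]) = sqrt(2.27e-11 x 0.1639) = 1.93e-6 M.
pH = -log(1.93e-6) = 5.71.

5.71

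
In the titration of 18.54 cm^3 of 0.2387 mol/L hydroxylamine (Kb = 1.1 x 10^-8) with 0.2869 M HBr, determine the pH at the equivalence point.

3.46

n(NH2OH) = 0.2387 x 0.01854 = 0.004425 mol; V(HBr) at equivalence = 0.004425/0.2869 = 0.01543 L.
At equivalence the base is fully converted to NH3OH+; total volume = 0.03397 L, so [NH3OH+] = 0.004425/0.03397 = 0.1303 M.
Ka(NH3OH+) = Kw/Kb = 1.0e-14 / 1.1 x 10^-8 = 9.09e-7.
[H^+] = sqrt(Ka x [NH3OH+]) = sqrt(9.09e-7 x 0.1303) = 0.000344 M.
pH = -log(0.000344) = 3.46.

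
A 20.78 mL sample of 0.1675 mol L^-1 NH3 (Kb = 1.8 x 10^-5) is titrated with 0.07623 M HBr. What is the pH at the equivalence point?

n(NH3) = 0.1675 x 0.02078 = 0.003481 mol; V(HBr) at equivalence = 0.003481/0.07623 = 0.04566 L.
At equivalence the base is fully converted to NH4+; total volume = 0.06644 L, so [NH4+] = 0.003481/0.06644 = 0.05239 M.
Ka(NH4+) = Kw/Kb = 1.0e-14 / 1.8 x 10^-5 = 5.56e-10.
[H^+] = sqrt(Ka x [NH4+]) = sqrt(5.56e-10 x 0.05239) = 5.39e-6 M.
pH = -log(5.39e-6) = 5.27.

5.27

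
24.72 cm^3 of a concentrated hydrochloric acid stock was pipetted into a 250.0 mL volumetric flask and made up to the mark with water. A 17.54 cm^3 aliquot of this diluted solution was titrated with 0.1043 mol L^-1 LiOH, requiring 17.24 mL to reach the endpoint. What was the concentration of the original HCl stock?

1.04 M

n(LiOH) = 0.1043 x 0.01724 = 0.001798 mol.
n(HCl) in the aliquot = 0.001798 mol.
[diluted HCl] = 0.001798 / 0.01754 = 0.1025 M.
Dilution factor = 250.0/24.72 = 10.11, so [stock] = 0.1025 x 10.11 = 1.04 M.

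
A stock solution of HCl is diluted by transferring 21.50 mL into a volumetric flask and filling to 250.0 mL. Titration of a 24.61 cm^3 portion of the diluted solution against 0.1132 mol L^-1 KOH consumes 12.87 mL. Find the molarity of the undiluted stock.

n(KOH) = 0.1132 x 0.01287 = 0.001457 mol.
n(HCl) in the aliquot = 0.001457 mol.
[diluted HCl] = 0.001457 / 0.02461 = 0.05920 M.
Dilution factor = 250.0/21.50 = 11.63, so [stock] = 0.05920 x 11.63 = 0.688 M.

0.688 M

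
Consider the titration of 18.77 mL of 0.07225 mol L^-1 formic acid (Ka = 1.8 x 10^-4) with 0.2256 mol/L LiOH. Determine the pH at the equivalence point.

8.24

n(HCOOH) = 0.07225 x 0.01877 = 0.001356 mol; V(LiOH) at equivalence = 0.001356/0.2256 = 0.006011 L.
At equivalence all the acid is converted to HCOO-; total volume = 0.01877 + 0.006011 = 0.02478 L, so [HCOO-] = 0.001356/0.02478 = 0.05472 M.
Kb = Kw/Ka = 1.0e-14 / 1.8 x 10^-4 = 5.56e-11.
[OH^-] = sqrt(Kb x [HCOO-]) = sqrt(5.56e-11 x 0.05472) = 1.74e-6 M.
pOH = 5.76, so pH = 14.00 - 5.76 = 8.24.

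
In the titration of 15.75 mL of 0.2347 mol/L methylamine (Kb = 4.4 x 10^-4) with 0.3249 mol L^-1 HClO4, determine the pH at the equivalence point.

n(CH3NH2) = 0.2347 x 0.01575 = 0.003697 mol; V(HClO4) at equivalence = 0.003697/0.3249 = 0.01138 L.
At equivalence the base is fully converted to CH3NH3+; total volume = 0.02713 L, so [CH3NH3+] = 0.003697/0.02713 = 0.1363 M.
Ka(CH3NH3+) = Kw/Kb = 1.0e-14 / 4.4 x 10^-4 = 2.27e-11.
[H^+] = sqrt(Ka x [CH3NH3+]) = sqrt(2.27e-11 x 0.1363) = 1.76e-6 M.
pH = -log(1.76e-6) = 5.75.

5.75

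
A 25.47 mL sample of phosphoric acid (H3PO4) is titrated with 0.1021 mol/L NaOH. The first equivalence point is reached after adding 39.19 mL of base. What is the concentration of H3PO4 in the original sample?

n(NaOH) = 0.1021 x 0.03919 = 0.004001 mol.
At the first equivalence point, 1 mol OH^- react per mol H3PO4, so n(H3PO4) = 0.004001 / 1 = 0.004001 mol.
[H3PO4] = 0.004001 / 0.02547 L = 0.157 M.

0.157 M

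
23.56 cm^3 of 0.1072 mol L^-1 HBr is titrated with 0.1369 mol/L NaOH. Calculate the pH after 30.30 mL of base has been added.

12.48

n(acid) = 0.1072 x 0.02356 = 0.002526 mol; n(NaOH) added = 0.1369 x 0.03030 = 0.004148 mol.
Base is in excess by 0.004148 - 0.002526 = 0.001622 mol in a total volume of 0.05386 L.
[OH^-] = 0.001622/0.05386 = 0.03012 M, so pOH = 1.52 and pH = 14.00 - 1.52 = 12.48.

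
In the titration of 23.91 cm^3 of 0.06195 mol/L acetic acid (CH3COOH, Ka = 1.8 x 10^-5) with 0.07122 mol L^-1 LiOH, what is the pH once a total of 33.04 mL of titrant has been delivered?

n(acid) = 0.06195 x 0.02391 = 0.001481 mol; n(LiOH) added = 0.07122 x 0.03304 = 0.002353 mol.
Base is in excess by 0.002353 - 0.001481 = 0.0008719 mol in a total volume of 0.05695 L.
[OH^-] = 0.0008719/0.05695 = 0.01531 M, so pOH = 1.82 and pH = 14.00 - 1.82 = 12.18.

12.18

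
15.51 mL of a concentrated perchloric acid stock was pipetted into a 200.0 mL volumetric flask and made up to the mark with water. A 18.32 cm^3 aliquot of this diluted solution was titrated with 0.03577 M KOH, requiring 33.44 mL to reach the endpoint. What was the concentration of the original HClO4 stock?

0.842 M

n(KOH) = 0.03577 x 0.03344 = 0.001196 mol.
n(HClO4) in the aliquot = 0.001196 mol.
[diluted HClO4] = 0.001196 / 0.01832 = 0.06529 M.
Dilution factor = 200.0/15.51 = 12.89, so [stock] = 0.06529 x 12.89 = 0.842 M.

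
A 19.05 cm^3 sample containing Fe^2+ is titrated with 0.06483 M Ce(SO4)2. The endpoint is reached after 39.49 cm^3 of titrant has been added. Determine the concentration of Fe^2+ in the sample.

n(Ce(SO4)2) = 0.06483 x 0.03949 = 0.002560 mol.
From the balanced equation, 1 mol Ce(SO4)2 reacts with 1 mol Fe^2+, so n(Fe^2+) = 0.002560 x 1/1 = 0.002560 mol.
[Fe^2+] = 0.002560 / 0.01905 L = 0.134 M.

0.134 M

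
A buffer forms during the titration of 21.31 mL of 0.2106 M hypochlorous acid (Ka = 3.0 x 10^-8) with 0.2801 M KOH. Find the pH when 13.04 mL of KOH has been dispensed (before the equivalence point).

8.16

Initial n(HClO) = 0.2106 x 0.02131 = 0.004488 mol.
n(KOH) added = 0.2801 x 0.01304 = 0.003653 mol, converting that many moles of HClO to ClO-.
Remaining n(HClO) = 0.0008354 mol; n(ClO-) = 0.003653 mol.
By Henderson-Hasselbalch, pH = pKa + log([A^-]/[HA]) = 7.52 + log(0.003653/0.0008354) = 7.52 + (+0.64) = 8.16.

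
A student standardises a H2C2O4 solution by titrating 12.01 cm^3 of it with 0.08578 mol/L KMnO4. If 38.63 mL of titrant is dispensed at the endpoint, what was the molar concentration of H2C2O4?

0.690 M

n(KMnO4) = 0.08578 x 0.03863 = 0.003314 mol.
From the balanced equation, 2 mol KMnO4 reacts with 5 mol H2C2O4, so n(H2C2O4) = 0.003314 x 5/2 = 0.008284 mol.
[H2C2O4] = 0.008284 / 0.01201 L = 0.690 M.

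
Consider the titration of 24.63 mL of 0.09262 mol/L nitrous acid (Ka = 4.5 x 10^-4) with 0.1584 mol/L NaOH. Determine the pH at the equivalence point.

8.06

n(HNO2) = 0.09262 x 0.02463 = 0.002281 mol; V(NaOH) at equivalence = 0.002281/0.1584 = 0.01440 L.
At equivalence all the acid is converted to NO2-; total volume = 0.02463 + 0.01440 = 0.03903 L, so [NO2-] = 0.002281/0.03903 = 0.05845 M.
Kb = Kw/Ka = 1.0e-14 / 4.5 x 10^-4 = 2.22e-11.
[OH^-] = sqrt(Kb x [NO2-]) = sqrt(2.22e-11 x 0.05845) = 1.14e-6 M.
pOH = 5.94, so pH = 14.00 - 5.94 = 8.06.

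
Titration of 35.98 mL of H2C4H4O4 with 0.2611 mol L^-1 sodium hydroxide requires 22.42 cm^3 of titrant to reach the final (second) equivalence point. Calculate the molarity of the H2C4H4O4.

n(NaOH) = 0.2611 x 0.02242 = 0.005854 mol.
At the final (second) equivalence point, 2 mol OH^- react per mol H2C4H4O4, so n(H2C4H4O4) = 0.005854 / 2 = 0.002927 mol.
[H2C4H4O4] = 0.002927 / 0.03598 L = 0.0813 M.

0.0813 M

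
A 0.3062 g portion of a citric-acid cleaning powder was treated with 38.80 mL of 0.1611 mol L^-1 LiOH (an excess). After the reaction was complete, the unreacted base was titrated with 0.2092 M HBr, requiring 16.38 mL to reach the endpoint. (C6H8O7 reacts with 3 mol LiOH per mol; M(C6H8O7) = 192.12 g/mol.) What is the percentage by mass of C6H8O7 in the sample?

Total n(LiOH) added = 0.1611 x 0.03880 = 0.006251 mol.
n(HBr) used = 0.2092 x 0.01638 = 0.003427 mol, which equals the excess n(LiOH).
So n(LiOH) consumed by the sample = 0.006251 - 0.003427 = 0.002824 mol.
n(C6H8O7) = 0.002824 / 3 = 0.0009413 mol.
mass C6H8O7 = 0.0009413 x 192.12 = 0.1808 g, so %C6H8O7 = 0.1808/0.3062 x 100 = 59.1%.

59.1%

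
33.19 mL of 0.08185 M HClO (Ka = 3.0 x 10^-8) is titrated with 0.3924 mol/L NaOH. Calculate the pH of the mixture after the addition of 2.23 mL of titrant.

7.20

Initial n(HClO) = 0.08185 x 0.03319 = 0.002717 mol.
n(NaOH) added = 0.3924 x 0.002230 = 0.0008751 mol, converting that many moles of HClO to ClO-.
Remaining n(HClO) = 0.001842 mol; n(ClO-) = 0.0008751 mol.
By Henderson-Hasselbalch, pH = pKa + log([A^-]/[HA]) = 7.52 + log(0.0008751/0.001842) = 7.52 + (-0.32) = 7.20.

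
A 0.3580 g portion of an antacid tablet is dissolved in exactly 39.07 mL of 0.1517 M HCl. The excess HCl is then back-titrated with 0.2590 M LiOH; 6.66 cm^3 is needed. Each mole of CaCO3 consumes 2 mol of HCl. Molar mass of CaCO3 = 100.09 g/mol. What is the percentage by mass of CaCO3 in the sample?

58.7%

Total n(HCl) added = 0.1517 x 0.03907 = 0.005927 mol.
n(LiOH) used = 0.2590 x 0.006660 = 0.001725 mol, which equals the excess n(HCl).
So n(HCl) consumed by the sample = 0.005927 - 0.001725 = 0.004202 mol.
n(CaCO3) = 0.004202 / 2 = 0.002101 mol.
mass CaCO3 = 0.002101 x 100.09 = 0.2103 g, so %CaCO3 = 0.2103/0.3580 x 100 = 58.7%.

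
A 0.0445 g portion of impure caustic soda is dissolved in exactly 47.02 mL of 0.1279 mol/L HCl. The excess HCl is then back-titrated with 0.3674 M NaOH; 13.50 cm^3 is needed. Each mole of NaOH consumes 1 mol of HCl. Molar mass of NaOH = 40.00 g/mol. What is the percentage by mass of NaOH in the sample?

94.7%

Total n(HCl) added = 0.1279 x 0.04702 = 0.006014 mol.
n(NaOH) used = 0.3674 x 0.01350 = 0.004960 mol, which equals the excess n(HCl).
So n(HCl) consumed by the sample = 0.006014 - 0.004960 = 0.001054 mol.
n(NaOH) = 0.001054 / 1 = 0.001054 mol.
mass NaOH = 0.001054 x 40.00 = 0.04216 g, so %NaOH = 0.04216/0.0445 x 100 = 94.7%.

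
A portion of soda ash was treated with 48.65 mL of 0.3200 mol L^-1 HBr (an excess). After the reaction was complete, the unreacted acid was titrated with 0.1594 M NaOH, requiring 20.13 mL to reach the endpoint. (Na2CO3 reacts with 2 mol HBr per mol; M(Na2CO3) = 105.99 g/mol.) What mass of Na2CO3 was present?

0.655 g

Total n(HBr) added = 0.3200 x 0.04865 = 0.01557 mol.
n(NaOH) used = 0.1594 x 0.02013 = 0.003209 mol, which equals the excess n(HBr).
So n(HBr) consumed by the sample = 0.01557 - 0.003209 = 0.01236 mol.
n(Na2CO3) = 0.01236 / 2 = 0.006180 mol.
mass = 0.006180 mol x 105.99 g/mol = 0.655 g.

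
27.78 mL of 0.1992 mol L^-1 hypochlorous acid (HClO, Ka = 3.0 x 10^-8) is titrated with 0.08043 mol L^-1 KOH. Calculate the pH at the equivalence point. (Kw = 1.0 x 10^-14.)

10.14

n(HClO) = 0.1992 x 0.02778 = 0.005534 mol; V(KOH) at equivalence = 0.005534/0.08043 = 0.06880 L.
At equivalence all the acid is converted to ClO-; total volume = 0.02778 + 0.06880 = 0.09658 L, so [ClO-] = 0.005534/0.09658 = 0.05730 M.
Kb = Kw/Ka = 1.0e-14 / 3.0 x 10^-8 = 3.33e-7.
[OH^-] = sqrt(Kb x [ClO-]) = sqrt(3.33e-7 x 0.05730) = 0.000138 M.
pOH = 3.86, so pH = 14.00 - 3.86 = 10.14.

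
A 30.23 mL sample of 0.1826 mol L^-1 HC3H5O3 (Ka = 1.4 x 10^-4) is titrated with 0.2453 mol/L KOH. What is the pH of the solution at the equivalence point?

8.44

n(HC3H5O3) = 0.1826 x 0.03023 = 0.005520 mol; V(KOH) at equivalence = 0.005520/0.2453 = 0.02250 L.
At equivalence all the acid is converted to C3H5O3-; total volume = 0.03023 + 0.02250 = 0.05273 L, so [C3H5O3-] = 0.005520/0.05273 = 0.1047 M.
Kb = Kw/Ka = 1.0e-14 / 1.4 x 10^-4 = 7.14e-11.
[OH^-] = sqrt(Kb x [C3H5O3-]) = sqrt(7.14e-11 x 0.1047) = 2.73e-6 M.
pOH = 5.56, so pH = 14.00 - 5.56 = 8.44.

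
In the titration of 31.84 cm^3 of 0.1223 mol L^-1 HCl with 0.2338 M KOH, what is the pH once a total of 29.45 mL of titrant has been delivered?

12.69

n(acid) = 0.1223 x 0.03184 = 0.003894 mol; n(KOH) added = 0.2338 x 0.02945 = 0.006885 mol.
Base is in excess by 0.006885 - 0.003894 = 0.002991 mol in a total volume of 0.06129 L.
[OH^-] = 0.002991/0.06129 = 0.04881 M, so pOH = 1.31 and pH = 14.00 - 1.31 = 12.69.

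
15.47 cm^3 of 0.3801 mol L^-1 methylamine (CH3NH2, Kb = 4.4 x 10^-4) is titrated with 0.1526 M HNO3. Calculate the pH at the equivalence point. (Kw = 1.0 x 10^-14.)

5.80

n(CH3NH2) = 0.3801 x 0.01547 = 0.005880 mol; V(HNO3) at equivalence = 0.005880/0.1526 = 0.03853 L.
At equivalence the base is fully converted to CH3NH3+; total volume = 0.05400 L, so [CH3NH3+] = 0.005880/0.05400 = 0.1089 M.
Ka(CH3NH3+) = Kw/Kb = 1.0e-14 / 4.4 x 10^-4 = 2.27e-11.
[H^+] = sqrt(Ka x [CH3NH3+]) = sqrt(2.27e-11 x 0.1089) = 1.57e-6 M.
pH = -log(1.57e-6) = 5.80.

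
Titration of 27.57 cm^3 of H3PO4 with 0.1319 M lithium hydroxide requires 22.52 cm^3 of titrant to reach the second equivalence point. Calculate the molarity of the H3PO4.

n(LiOH) = 0.1319 x 0.02252 = 0.002970 mol.
At the second equivalence point, 2 mol OH^- react per mol H3PO4, so n(H3PO4) = 0.002970 / 2 = 0.001485 mol.
[H3PO4] = 0.001485 / 0.02757 L = 0.0539 M.

0.0539 M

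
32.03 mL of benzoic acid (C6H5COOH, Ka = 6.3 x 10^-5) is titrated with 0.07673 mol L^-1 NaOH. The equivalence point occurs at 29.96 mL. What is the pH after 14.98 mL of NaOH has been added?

14.98 mL is exactly half the equivalence volume (29.96/2), i.e. the half-equivalence point.
There, n(HA) = n(A^-), so pH = pKa = -log(6.3 x 10^-5) = 4.20.

4.20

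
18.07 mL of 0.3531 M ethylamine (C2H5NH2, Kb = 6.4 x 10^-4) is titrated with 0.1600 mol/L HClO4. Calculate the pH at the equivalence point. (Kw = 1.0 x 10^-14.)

5.88

n(C2H5NH2) = 0.3531 x 0.01807 = 0.006381 mol; V(HClO4) at equivalence = 0.006381/0.1600 = 0.03988 L.
At equivalence the base is fully converted to C2H5NH3+; total volume = 0.05795 L, so [C2H5NH3+] = 0.006381/0.05795 = 0.1101 M.
Ka(C2H5NH3+) = Kw/Kb = 1.0e-14 / 6.4 x 10^-4 = 1.56e-11.
[H^+] = sqrt(Ka x [C2H5NH3+]) = sqrt(1.56e-11 x 0.1101) = 1.31e-6 M.
pH = -log(1.31e-6) = 5.88.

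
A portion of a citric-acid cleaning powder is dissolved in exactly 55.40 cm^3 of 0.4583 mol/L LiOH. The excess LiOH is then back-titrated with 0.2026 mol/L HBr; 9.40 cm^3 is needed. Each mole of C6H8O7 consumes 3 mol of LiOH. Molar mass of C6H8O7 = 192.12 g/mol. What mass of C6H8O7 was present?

1.50 g

Total n(LiOH) added = 0.4583 x 0.05540 = 0.02539 mol.
n(HBr) used = 0.2026 x 0.009400 = 0.001904 mol, which equals the excess n(LiOH).
So n(LiOH) consumed by the sample = 0.02539 - 0.001904 = 0.02349 mol.
n(C6H8O7) = 0.02349 / 3 = 0.007828 mol.
mass = 0.007828 mol x 192.12 g/mol = 1.50 g.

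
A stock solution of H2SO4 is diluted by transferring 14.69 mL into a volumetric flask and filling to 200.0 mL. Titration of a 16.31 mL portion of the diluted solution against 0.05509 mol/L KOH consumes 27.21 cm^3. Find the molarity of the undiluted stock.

0.626 M

n(KOH) = 0.05509 x 0.02721 = 0.001499 mol.
n(H2SO4) in the aliquot = 0.001499 x 1/2 = 0.0007495 mol.
[diluted H2SO4] = 0.0007495 / 0.01631 = 0.04595 M.
Dilution factor = 200.0/14.69 = 13.61, so [stock] = 0.04595 x 13.61 = 0.626 M.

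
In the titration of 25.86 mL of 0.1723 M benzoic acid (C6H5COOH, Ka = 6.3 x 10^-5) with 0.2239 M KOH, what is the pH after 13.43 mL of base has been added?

4.52

Initial n(C6H5COOH) = 0.1723 x 0.02586 = 0.004456 mol.
n(KOH) added = 0.2239 x 0.01343 = 0.003007 mol, converting that many moles of C6H5COOH to C6H5COO-.
Remaining n(C6H5COOH) = 0.001449 mol; n(C6H5COO-) = 0.003007 mol.
By Henderson-Hasselbalch, pH = pKa + log([A^-]/[HA]) = 4.20 + log(0.003007/0.001449) = 4.20 + (+0.32) = 4.52.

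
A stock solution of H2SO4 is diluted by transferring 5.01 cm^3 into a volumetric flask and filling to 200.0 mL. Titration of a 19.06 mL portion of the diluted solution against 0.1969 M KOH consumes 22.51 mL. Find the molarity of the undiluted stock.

n(KOH) = 0.1969 x 0.02251 = 0.004432 mol.
n(H2SO4) in the aliquot = 0.004432 x 1/2 = 0.002216 mol.
[diluted H2SO4] = 0.002216 / 0.01906 = 0.1163 M.
Dilution factor = 200.0/5.010 = 39.92, so [stock] = 0.1163 x 39.92 = 4.64 M.

4.64 M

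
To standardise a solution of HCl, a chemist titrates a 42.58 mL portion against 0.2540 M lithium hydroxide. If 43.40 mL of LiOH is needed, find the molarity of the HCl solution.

0.259 M

n(LiOH) delivered = 0.2540 x 0.04340 = 0.01102 mol.
For a 1:1 reaction, n(HCl) = 0.01102 mol.
[HCl] = 0.01102 mol / 0.04258 L = 0.259 M.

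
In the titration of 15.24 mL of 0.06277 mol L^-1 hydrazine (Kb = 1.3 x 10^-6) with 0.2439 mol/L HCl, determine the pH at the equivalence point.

4.71

n(N2H4) = 0.06277 x 0.01524 = 0.0009566 mol; V(HCl) at equivalence = 0.0009566/0.2439 = 0.003922 L.
At equivalence the base is fully converted to N2H5+; total volume = 0.01916 L, so [N2H5+] = 0.0009566/0.01916 = 0.04992 M.
Ka(N2H5+) = Kw/Kb = 1.0e-14 / 1.3 x 10^-6 = 7.69e-9.
[H^+] = sqrt(Ka x [N2H5+]) = sqrt(7.69e-9 x 0.04992) = 1.96e-5 M.
pH = -log(1.96e-5) = 4.71.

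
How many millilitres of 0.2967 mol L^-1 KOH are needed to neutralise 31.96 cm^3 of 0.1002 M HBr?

10.8 mL

n(HBr) = 0.1002 mol/L x 0.03196 L = 0.003202 mol.
At equivalence n(KOH) = n(HBr) = 0.003202 mol.
V(KOH) = 0.003202 / 0.2967 = 0.01079 L = 10.8 mL.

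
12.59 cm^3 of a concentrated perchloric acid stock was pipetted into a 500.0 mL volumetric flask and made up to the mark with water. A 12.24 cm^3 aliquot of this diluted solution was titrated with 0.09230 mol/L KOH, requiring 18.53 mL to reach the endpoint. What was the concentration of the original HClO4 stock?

n(KOH) = 0.09230 x 0.01853 = 0.001710 mol.
n(HClO4) in the aliquot = 0.001710 mol.
[diluted HClO4] = 0.001710 / 0.01224 = 0.1397 M.
Dilution factor = 500.0/12.59 = 39.71, so [stock] = 0.1397 x 39.71 = 5.55 M.

5.55 M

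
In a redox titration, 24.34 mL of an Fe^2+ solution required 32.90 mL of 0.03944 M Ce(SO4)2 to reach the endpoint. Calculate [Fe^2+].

n(Ce(SO4)2) = 0.03944 x 0.03290 = 0.001298 mol.
From the balanced equation, 1 mol Ce(SO4)2 reacts with 1 mol Fe^2+, so n(Fe^2+) = 0.001298 x 1/1 = 0.001298 mol.
[Fe^2+] = 0.001298 / 0.02434 L = 0.0533 M.

0.0533 M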